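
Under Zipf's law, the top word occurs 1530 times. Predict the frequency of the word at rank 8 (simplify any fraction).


Zipf's law: freq(rank) = f1 / rank
f1 = 1530, rank = 8
freq = 1530 / 8
GCD(1530, 8) = 2
Simplified: 765/4

765/4


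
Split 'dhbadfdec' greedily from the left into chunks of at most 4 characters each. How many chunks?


'dhbadfdec' has 9 characters.
Chunking with max size 4:
  Chunk 1: 'dhba' (positions 0-3)
  Chunk 2: 'dfde' (positions 4-7)
  Chunk 3: 'c' (positions 8-8)
Total chunks: ceil(9 / 4) = 3

3


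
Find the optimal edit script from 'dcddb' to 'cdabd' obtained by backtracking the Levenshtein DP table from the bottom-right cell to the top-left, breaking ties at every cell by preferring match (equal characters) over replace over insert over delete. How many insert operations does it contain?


Edit distance = 3. Backtracking from cell (5, 5) with preference match > replace > insert > delete,
then listing the resulting alignment 'dcddb' -> 'cdabd' left to right:
  Step 1: delete 'd'
  Step 2: keep 'c'
  Step 3: keep 'd'
  Step 4: replace d->a
  Step 5: keep 'b'
  Step 6: insert 'd' [insertion #1]
Total insertions: 1

1


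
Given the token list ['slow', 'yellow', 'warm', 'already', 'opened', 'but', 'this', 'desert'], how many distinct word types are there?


Listing all tokens and tracking unique types:
  Token 1: 'slow' -> NEW (unique so far: 1)
  Token 2: 'yellow' -> NEW (unique so far: 2)
  Token 3: 'warm' -> NEW (unique so far: 3)
  Token 4: 'already' -> NEW (unique so far: 4)
  Token 5: 'opened' -> NEW (unique so far: 5)
  Token 6: 'but' -> NEW (unique so far: 6)
  Token 7: 'this' -> NEW (unique so far: 7)
  Token 8: 'desert' -> NEW (unique so far: 8)
Unique types: ('already', 'but', 'desert', 'opened', 'slow', 'this', 'warm', 'yellow')
Vocabulary size: 8

8


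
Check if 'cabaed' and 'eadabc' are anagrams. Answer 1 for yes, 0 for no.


Sort characters of 'cabaed': 'aabcde'
Sort characters of 'eadabc': 'aabcde'
Sorted forms match -> they ARE anagrams
Result: 1

1


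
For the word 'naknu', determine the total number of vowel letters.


Scanning each character of 'naknu':
  Position 1: 'n' -> consonant (running count: 0)
  Position 2: 'a' -> vowel (running count: 1)
  Position 3: 'k' -> consonant (running count: 1)
  Position 4: 'n' -> consonant (running count: 1)
  Position 5: 'u' -> vowel (running count: 2)
Total vowels: 2

2


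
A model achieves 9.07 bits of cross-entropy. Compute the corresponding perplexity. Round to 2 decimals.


Perplexity formula: PP = 2^H
H = 9.07
PP = 2^9.07
Decompose: 2^9.07 = 2^9 * 2^0.07
2^9 = 512, 2^0.07 ~ 1.0497167
PP ~ 512 * 1.0497167 = 537.4549504
Rounded to 2 decimals: 537.45

537.45


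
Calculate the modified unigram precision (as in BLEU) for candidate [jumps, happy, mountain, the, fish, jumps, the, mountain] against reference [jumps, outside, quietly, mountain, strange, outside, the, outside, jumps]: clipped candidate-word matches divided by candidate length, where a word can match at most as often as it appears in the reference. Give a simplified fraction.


Reference word counts: {'jumps': 2, 'mountain': 1, 'outside': 3, 'quietly': 1, 'strange': 1, 'the': 1}
Checking each candidate word (with clipping):
  'jumps' -> in reference (ref count 2, used 1/2) -> match (matches: 1)
  'happy' -> not in reference -> no match (matches: 1)
  'mountain' -> in reference (ref count 1, used 1/1) -> match (matches: 2)
  'the' -> in reference (ref count 1, used 1/1) -> match (matches: 3)
  'fish' -> not in reference -> no match (matches: 3)
  'jumps' -> in reference (ref count 2, used 2/2) -> match (matches: 4)
  'the' -> ref count 1 already used up (1/1) -> clipped, no match (matches: 4)
  'mountain' -> ref count 1 already used up (1/1) -> clipped, no match (matches: 4)
Clipped matches: 4, Candidate length: 8
Precision = 4/8 = 1/2

1/2


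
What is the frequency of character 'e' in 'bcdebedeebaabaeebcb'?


Scanning 'bcdebedeebaabaeebcb' for 'e':
  Position 3: 'e' -> MATCH (count: 1)
  Position 5: 'e' -> MATCH (count: 2)
  Position 7: 'e' -> MATCH (count: 3)
  Position 8: 'e' -> MATCH (count: 4)
  Position 14: 'e' -> MATCH (count: 5)
  Position 15: 'e' -> MATCH (count: 6)
Total occurrences of 'e': 6

6


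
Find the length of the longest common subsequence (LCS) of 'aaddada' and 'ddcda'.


DP table for LCS of 'aaddada' and 'ddcda':
       d  d  c  d  a
    0  0  0  0  0  0
  a 0  0  0  0  0  1
  a 0  0  0  0  0  1
  d 0  1  1  1  1  1
  d 0  1  2  2  2  2
  a 0  1  2  2  2  3
  d 0  1  2  2  3  3
  a 0  1  2  2  3  4
LCS: 'ddda'
LCS length = 4

4


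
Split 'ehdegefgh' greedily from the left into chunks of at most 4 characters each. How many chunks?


'ehdegefgh' has 9 characters.
Chunking with max size 4:
  Chunk 1: 'ehde' (positions 0-3)
  Chunk 2: 'gefg' (positions 4-7)
  Chunk 3: 'h' (positions 8-8)
Total chunks: ceil(9 / 4) = 3

3


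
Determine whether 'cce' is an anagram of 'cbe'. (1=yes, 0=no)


Sort characters of 'cce': 'cce'
Sort characters of 'cbe': 'bce'
Sorted forms differ -> they are NOT anagrams
Result: 0

0


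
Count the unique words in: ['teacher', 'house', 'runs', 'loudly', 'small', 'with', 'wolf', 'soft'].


Listing all tokens and tracking unique types:
  Token 1: 'teacher' -> NEW (unique so far: 1)
  Token 2: 'house' -> NEW (unique so far: 2)
  Token 3: 'runs' -> NEW (unique so far: 3)
  Token 4: 'loudly' -> NEW (unique so far: 4)
  Token 5: 'small' -> NEW (unique so far: 5)
  Token 6: 'with' -> NEW (unique so far: 6)
  Token 7: 'wolf' -> NEW (unique so far: 7)
  Token 8: 'soft' -> NEW (unique so far: 8)
Unique types: ('house', 'loudly', 'runs', 'small', 'soft', 'teacher', 'with', 'wolf')
Vocabulary size: 8

8


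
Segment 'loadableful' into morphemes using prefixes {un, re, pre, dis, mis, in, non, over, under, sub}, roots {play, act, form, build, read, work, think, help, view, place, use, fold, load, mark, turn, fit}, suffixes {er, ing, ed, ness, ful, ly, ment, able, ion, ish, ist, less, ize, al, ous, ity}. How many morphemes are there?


Segmenting 'loadableful' against the inventory:
  'load' -> root (morpheme 1)
  'able' -> suffix (morpheme 2)
  'ful' -> suffix (morpheme 3)
Total morphemes: 3

3


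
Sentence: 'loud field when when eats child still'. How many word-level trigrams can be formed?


Word trigrams from [7] words:
  Trigram 1: (loud field when)
  Trigram 2: (field when when)
  Trigram 3: (when when eats)
  Trigram 4: (when eats child)
  Trigram 5: (eats child still)
Total word trigrams: 7 - 2 = 5

5


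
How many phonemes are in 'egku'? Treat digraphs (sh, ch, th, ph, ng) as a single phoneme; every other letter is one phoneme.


Parsing 'egku' greedily, digraphs first:
  'e' -> vowel phoneme (phonemes so far: 1)
  'g' -> consonant phoneme (phonemes so far: 2)
  'k' -> consonant phoneme (phonemes so far: 3)
  'u' -> vowel phoneme (phonemes so far: 4)
Total phonemes: 4

4


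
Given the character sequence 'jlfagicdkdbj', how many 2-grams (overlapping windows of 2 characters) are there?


String 'jlfagicdkdbj' has length L = 12.
Number of overlapping n-grams = L - n + 1
Substituting: 12 - 2 + 1 = 11

11


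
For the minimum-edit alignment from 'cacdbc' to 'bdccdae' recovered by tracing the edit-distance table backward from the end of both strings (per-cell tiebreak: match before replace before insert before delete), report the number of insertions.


Edit distance = 5. Backtracking from cell (6, 7) with preference match > replace > insert > delete,
then listing the resulting alignment 'cacdbc' -> 'bdccdae' left to right:
  Step 1: insert 'b' [insertion #1]
  Step 2: replace c->d
  Step 3: replace a->c
  Step 4: keep 'c'
  Step 5: keep 'd'
  Step 6: replace b->a
  Step 7: replace c->e
Total insertions: 1

1


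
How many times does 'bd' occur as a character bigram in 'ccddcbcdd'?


Scanning 'ccddcbcdd' for bigram 'bd':
  Position 0: 'cc' -> no
  Position 1: 'cd' -> no
  Position 2: 'dd' -> no
  Position 3: 'dc' -> no
  Position 4: 'cb' -> no
  Position 5: 'bc' -> no
  Position 6: 'cd' -> no
  Position 7: 'dd' -> no
Total matches: 0

0


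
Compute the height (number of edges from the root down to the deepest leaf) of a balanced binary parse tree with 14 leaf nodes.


In a balanced binary tree with n leaves the deepest leaf is ceil(log2(n)) edges below the root.
log2(14) = 3.8074
ceil(3.8074) = 4
height (edges) = 4

4


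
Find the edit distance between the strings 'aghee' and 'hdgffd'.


Building DP table for s1='aghee' (len 5) and s2='hdgffd' (len 6):
       h  d  g  f  f  d
    0  1  2  3  4  5  6
  a 1  1  2  3  4  5  6
  g 2  2  2  2  3  4  5
  h 3  2  3  3  3  4  5
  e 4  3  3  4  4  4  5
  e 5  4  4  4  5  5  5
Edit distance = dp[5][6] = 5

5


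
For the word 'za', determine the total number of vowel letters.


Scanning each character of 'za':
  Position 1: 'z' -> consonant (running count: 0)
  Position 2: 'a' -> vowel (running count: 1)
Total vowels: 1

1


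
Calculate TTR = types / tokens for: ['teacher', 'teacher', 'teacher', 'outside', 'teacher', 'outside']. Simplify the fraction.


Tokens: 6
Unique types: ('outside', 'teacher') = 2
TTR = 2/6
Simplify: divide both by 2 -> 1/3
TTR = 1/3

1/3


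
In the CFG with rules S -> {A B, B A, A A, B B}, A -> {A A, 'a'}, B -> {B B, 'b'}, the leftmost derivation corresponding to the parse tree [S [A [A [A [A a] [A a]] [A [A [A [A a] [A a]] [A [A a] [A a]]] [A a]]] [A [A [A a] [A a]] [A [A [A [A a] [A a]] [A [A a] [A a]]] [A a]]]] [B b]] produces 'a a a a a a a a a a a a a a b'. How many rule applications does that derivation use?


Every bracketed nonterminal node [X ...] in the tree is produced by exactly one rule application.
Reading the tree off as a leftmost derivation:
  Step 1: S  =>  A B   (applied S -> A B)
  Step 2: A B  =>  A A B   (applied A -> A A)
  Step 3: A A B  =>  A A A B   (applied A -> A A)
  Step 4: A A A B  =>  A A A A B   (applied A -> A A)
  Step 5: A A A A B  =>  a A A A B   (applied A -> a)
  Step 6: a A A A B  =>  a a A A B   (applied A -> a)
  Step 7: a a A A B  =>  a a A A A B   (applied A -> A A)
  Step 8: a a A A A B  =>  a a A A A A B   (applied A -> A A)
  Step 9: a a A A A A B  =>  a a A A A A A B   (applied A -> A A)
  Step 10: a a A A A A A B  =>  a a a A A A A B   (applied A -> a)
  Step 11: a a a A A A A B  =>  a a a a A A A B   (applied A -> a)
  Step 12: a a a a A A A B  =>  a a a a A A A A B   (applied A -> A A)
  Step 13: a a a a A A A A B  =>  a a a a a A A A B   (applied A -> a)
  Step 14: a a a a a A A A B  =>  a a a a a a A A B   (applied A -> a)
  Step 15: a a a a a a A A B  =>  a a a a a a a A B   (applied A -> a)
  Step 16: a a a a a a a A B  =>  a a a a a a a A A B   (applied A -> A A)
  Step 17: a a a a a a a A A B  =>  a a a a a a a A A A B   (applied A -> A A)
  Step 18: a a a a a a a A A A B  =>  a a a a a a a a A A B   (applied A -> a)
  Step 19: a a a a a a a a A A B  =>  a a a a a a a a a A B   (applied A -> a)
  Step 20: a a a a a a a a a A B  =>  a a a a a a a a a A A B   (applied A -> A A)
  Step 21: a a a a a a a a a A A B  =>  a a a a a a a a a A A A B   (applied A -> A A)
  Step 22: a a a a a a a a a A A A B  =>  a a a a a a a a a A A A A B   (applied A -> A A)
  Step 23: a a a a a a a a a A A A A B  =>  a a a a a a a a a a A A A B   (applied A -> a)
  Step 24: a a a a a a a a a a A A A B  =>  a a a a a a a a a a a A A B   (applied A -> a)
  Step 25: a a a a a a a a a a a A A B  =>  a a a a a a a a a a a A A A B   (applied A -> A A)
  Step 26: a a a a a a a a a a a A A A B  =>  a a a a a a a a a a a a A A B   (applied A -> a)
  Step 27: a a a a a a a a a a a a A A B  =>  a a a a a a a a a a a a a A B   (applied A -> a)
  Step 28: a a a a a a a a a a a a a A B  =>  a a a a a a a a a a a a a a B   (applied A -> a)
  Step 29: a a a a a a a a a a a a a a B  =>  a a a a a a a a a a a a a a b   (applied B -> b)
Final yield: a a a a a a a a a a a a a a b
Total rewrite steps: 29

29


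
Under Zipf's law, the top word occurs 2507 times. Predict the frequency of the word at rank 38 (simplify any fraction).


Zipf's law: freq(rank) = f1 / rank
f1 = 2507, rank = 38
freq = 2507 / 38
GCD(2507, 38) = 1
Simplified: 2507/38

2507/38


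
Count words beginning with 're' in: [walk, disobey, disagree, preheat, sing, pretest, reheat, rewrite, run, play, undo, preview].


Checking each word for prefix 're':
  'walk' -> no (count: 0)
  'disobey' -> no (count: 0)
  'disagree' -> no (count: 0)
  'preheat' -> no (count: 0)
  'sing' -> no (count: 0)
  'pretest' -> no (count: 0)
  'reheat' -> YES, starts with 're' (count: 1)
  'rewrite' -> YES, starts with 're' (count: 2)
  'run' -> no (count: 2)
  'play' -> no (count: 2)
  'undo' -> no (count: 2)
  'preview' -> no (count: 2)
Total with prefix 're': 2

2


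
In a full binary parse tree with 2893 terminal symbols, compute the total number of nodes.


Leaf nodes (terminals): 2893
Internal nodes = n - 1 = 2893 - 1 = 2892
Total = leaves + internal = 2893 + 2892 = 5785

5785


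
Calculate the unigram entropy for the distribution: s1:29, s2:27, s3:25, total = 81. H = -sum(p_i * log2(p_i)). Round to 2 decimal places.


Computing entropy H = -sum(p_i * log2(p_i)):
  s1: p = 29/81 = 0.3580, -p*log2(p) = 0.5305
  s2: p = 27/81 = 0.3333, -p*log2(p) = 0.5283
  s3: p = 25/81 = 0.3086, -p*log2(p) = 0.5235
H = sum of terms = 1.5823
Rounded to 2 decimals: 1.58

1.58


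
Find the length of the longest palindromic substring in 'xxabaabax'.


Scanning 'xxabaabax' for palindromic substrings.
Substring at positions 1-8: 'xabaabax'.
Check: reverse('xabaabax') = 'xabaabax' -> palindrome confirmed.
Neighbouring characters ('x' / '-') break symmetry, so it cannot extend further.
No longer palindromic substring exists; longest length = 8

8


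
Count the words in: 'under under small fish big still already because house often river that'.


Counting words by splitting on spaces:
  Word 1: 'under'
  Word 2: 'under'
  Word 3: 'small'
  Word 4: 'fish'
  Word 5: 'big'
  Word 6: 'still'
  Word 7: 'already'
  Word 8: 'because'
  Word 9: 'house'
  Word 10: 'often'
  Word 11: 'river'
  Word 12: 'that'
Total words: 12

12


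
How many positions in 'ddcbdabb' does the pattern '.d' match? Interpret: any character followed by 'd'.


Pattern: .d means any character followed by 'd'.
Scanning 'ddcbdabb' position-by-position:
  Pos 0: window 'dd' -> MATCH
  Pos 1: window 'dc' -> no
  Pos 2: window 'cb' -> no
  Pos 3: window 'bd' -> MATCH
  Pos 4: window 'da' -> no
  Pos 5: window 'ab' -> no
  Pos 6: window 'bb' -> no
  Pos 7: window 'b' -> no
Total matches: 2

2


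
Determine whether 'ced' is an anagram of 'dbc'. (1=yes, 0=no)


Sort characters of 'ced': 'cde'
Sort characters of 'dbc': 'bcd'
Sorted forms differ -> they are NOT anagrams
Result: 0

0


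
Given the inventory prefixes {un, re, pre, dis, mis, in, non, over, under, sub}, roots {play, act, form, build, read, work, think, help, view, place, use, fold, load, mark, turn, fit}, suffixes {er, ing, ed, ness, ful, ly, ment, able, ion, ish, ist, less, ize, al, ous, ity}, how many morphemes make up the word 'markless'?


Segmenting 'markless' against the inventory:
  'mark' -> root (morpheme 1)
  'less' -> suffix (morpheme 2)
Total morphemes: 2

2


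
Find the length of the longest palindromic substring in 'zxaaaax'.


Scanning 'zxaaaax' for palindromic substrings.
Substring at positions 1-6: 'xaaaax'.
Check: reverse('xaaaax') = 'xaaaax' -> palindrome confirmed.
Neighbouring characters ('z' / '-') break symmetry, so it cannot extend further.
No longer palindromic substring exists; longest length = 6

6


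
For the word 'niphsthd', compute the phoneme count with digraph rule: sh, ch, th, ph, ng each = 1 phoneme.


Parsing 'niphsthd' greedily, digraphs first:
  'n' -> consonant phoneme (phonemes so far: 1)
  'i' -> vowel phoneme (phonemes so far: 2)
  'ph' -> digraph (1 consonant phoneme) (phonemes so far: 3)
  's' -> consonant phoneme (phonemes so far: 4)
  'th' -> digraph (1 consonant phoneme) (phonemes so far: 5)
  'd' -> consonant phoneme (phonemes so far: 6)
Total phonemes: 6

6


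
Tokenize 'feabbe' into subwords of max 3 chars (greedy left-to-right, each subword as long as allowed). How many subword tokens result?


'feabbe' has 6 characters.
Chunking with max size 3:
  Chunk 1: 'fea' (positions 0-2)
  Chunk 2: 'bbe' (positions 3-5)
Total chunks: ceil(6 / 3) = 2

2


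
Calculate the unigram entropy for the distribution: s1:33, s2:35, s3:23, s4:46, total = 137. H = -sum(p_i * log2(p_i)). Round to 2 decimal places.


Computing entropy H = -sum(p_i * log2(p_i)):
  s1: p = 33/137 = 0.2409, -p*log2(p) = 0.4947
  s2: p = 35/137 = 0.2555, -p*log2(p) = 0.5030
  s3: p = 23/137 = 0.1679, -p*log2(p) = 0.4322
  s4: p = 46/137 = 0.3358, -p*log2(p) = 0.5287
H = sum of terms = 1.9586
Rounded to 2 decimals: 1.96

1.96


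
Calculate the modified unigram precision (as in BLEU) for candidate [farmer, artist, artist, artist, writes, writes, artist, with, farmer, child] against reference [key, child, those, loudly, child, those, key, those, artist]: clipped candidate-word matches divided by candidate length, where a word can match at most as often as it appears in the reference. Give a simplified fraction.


Reference word counts: {'artist': 1, 'child': 2, 'key': 2, 'loudly': 1, 'those': 3}
Checking each candidate word (with clipping):
  'farmer' -> not in reference -> no match (matches: 0)
  'artist' -> in reference (ref count 1, used 1/1) -> match (matches: 1)
  'artist' -> ref count 1 already used up (1/1) -> clipped, no match (matches: 1)
  'artist' -> ref count 1 already used up (1/1) -> clipped, no match (matches: 1)
  'writes' -> not in reference -> no match (matches: 1)
  'writes' -> not in reference -> no match (matches: 1)
  'artist' -> ref count 1 already used up (1/1) -> clipped, no match (matches: 1)
  'with' -> not in reference -> no match (matches: 1)
  'farmer' -> not in reference -> no match (matches: 1)
  'child' -> in reference (ref count 2, used 1/2) -> match (matches: 2)
Clipped matches: 2, Candidate length: 10
Precision = 2/10 = 1/5

1/5


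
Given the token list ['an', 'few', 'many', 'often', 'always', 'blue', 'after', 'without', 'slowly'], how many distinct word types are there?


Listing all tokens and tracking unique types:
  Token 1: 'an' -> NEW (unique so far: 1)
  Token 2: 'few' -> NEW (unique so far: 2)
  Token 3: 'many' -> NEW (unique so far: 3)
  Token 4: 'often' -> NEW (unique so far: 4)
  Token 5: 'always' -> NEW (unique so far: 5)
  Token 6: 'blue' -> NEW (unique so far: 6)
  Token 7: 'after' -> NEW (unique so far: 7)
  Token 8: 'without' -> NEW (unique so far: 8)
  Token 9: 'slowly' -> NEW (unique so far: 9)
Unique types: ('after', 'always', 'an', 'blue', 'few', 'many', 'often', 'slowly', 'without')
Vocabulary size: 9

9


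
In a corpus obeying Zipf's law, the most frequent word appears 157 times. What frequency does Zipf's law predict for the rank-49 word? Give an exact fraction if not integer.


Zipf's law: freq(rank) = f1 / rank
f1 = 157, rank = 49
freq = 157 / 49
GCD(157, 49) = 1
Simplified: 157/49

157/49


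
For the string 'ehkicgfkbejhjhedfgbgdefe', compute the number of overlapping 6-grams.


String 'ehkicgfkbejhjhedfgbgdefe' has length L = 24.
Number of overlapping n-grams = L - n + 1
Substituting: 24 - 6 + 1 = 19

19


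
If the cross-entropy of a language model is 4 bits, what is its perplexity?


Perplexity formula: PP = 2^H
H = 4
PP = 2^4
Steps: 2^1 = 2, 2^2 = 4, 2^3 = 8, 2^4 = 16
PP = 16

16


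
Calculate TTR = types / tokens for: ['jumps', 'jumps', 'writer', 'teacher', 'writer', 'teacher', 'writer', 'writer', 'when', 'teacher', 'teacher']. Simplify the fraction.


Tokens: 11
Unique types: ('jumps', 'teacher', 'when', 'writer') = 4
TTR = 4/11
Already in lowest terms.

4/11


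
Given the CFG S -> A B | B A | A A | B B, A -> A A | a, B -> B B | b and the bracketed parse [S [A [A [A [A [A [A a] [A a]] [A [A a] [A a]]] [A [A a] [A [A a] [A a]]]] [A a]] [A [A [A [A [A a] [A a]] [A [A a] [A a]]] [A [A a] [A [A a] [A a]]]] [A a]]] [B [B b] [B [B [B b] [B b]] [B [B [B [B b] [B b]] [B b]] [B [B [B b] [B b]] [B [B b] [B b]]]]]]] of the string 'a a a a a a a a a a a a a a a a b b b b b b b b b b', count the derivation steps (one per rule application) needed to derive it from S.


Every bracketed nonterminal node [X ...] in the tree is produced by exactly one rule application.
Reading the tree off as a leftmost derivation:
  Step 1: S  =>  A B   (applied S -> A B)
  Step 2: A B  =>  A A B   (applied A -> A A)
  Step 3: A A B  =>  A A A B   (applied A -> A A)
  Step 4: A A A B  =>  A A A A B   (applied A -> A A)
  Step 5: A A A A B  =>  A A A A A B   (applied A -> A A)
  Step 6: A A A A A B  =>  A A A A A A B   (applied A -> A A)
  Step 7: A A A A A A B  =>  a A A A A A B   (applied A -> a)
  Step 8: a A A A A A B  =>  a a A A A A B   (applied A -> a)
  Step 9: a a A A A A B  =>  a a A A A A A B   (applied A -> A A)
  Step 10: a a A A A A A B  =>  a a a A A A A B   (applied A -> a)
  Step 11: a a a A A A A B  =>  a a a a A A A B   (applied A -> a)
  Step 12: a a a a A A A B  =>  a a a a A A A A B   (applied A -> A A)
  Step 13: a a a a A A A A B  =>  a a a a a A A A B   (applied A -> a)
  Step 14: a a a a a A A A B  =>  a a a a a A A A A B   (applied A -> A A)
  Step 15: a a a a a A A A A B  =>  a a a a a a A A A B   (applied A -> a)
  Step 16: a a a a a a A A A B  =>  a a a a a a a A A B   (applied A -> a)
  Step 17: a a a a a a a A A B  =>  a a a a a a a a A B   (applied A -> a)
  Step 18: a a a a a a a a A B  =>  a a a a a a a a A A B   (applied A -> A A)
  Step 19: a a a a a a a a A A B  =>  a a a a a a a a A A A B   (applied A -> A A)
  Step 20: a a a a a a a a A A A B  =>  a a a a a a a a A A A A B   (applied A -> A A)
  Step 21: a a a a a a a a A A A A B  =>  a a a a a a a a A A A A A B   (applied A -> A A)
  Step 22: a a a a a a a a A A A A A B  =>  a a a a a a a a a A A A A B   (applied A -> a)
  Step 23: a a a a a a a a a A A A A B  =>  a a a a a a a a a a A A A B   (applied A -> a)
  Step 24: a a a a a a a a a a A A A B  =>  a a a a a a a a a a A A A A B   (applied A -> A A)
  Step 25: a a a a a a a a a a A A A A B  =>  a a a a a a a a a a a A A A B   (applied A -> a)
  Step 26: a a a a a a a a a a a A A A B  =>  a a a a a a a a a a a a A A B   (applied A -> a)
  Step 27: a a a a a a a a a a a a A A B  =>  a a a a a a a a a a a a A A A B   (applied A -> A A)
  Step 28: a a a a a a a a a a a a A A A B  =>  a a a a a a a a a a a a a A A B   (applied A -> a)
  Step 29: a a a a a a a a a a a a a A A B  =>  a a a a a a a a a a a a a A A A B   (applied A -> A A)
  Step 30: a a a a a a a a a a a a a A A A B  =>  a a a a a a a a a a a a a a A A B   (applied A -> a)
  Step 31: a a a a a a a a a a a a a a A A B  =>  a a a a a a a a a a a a a a a A B   (applied A -> a)
  Step 32: a a a a a a a a a a a a a a a A B  =>  a a a a a a a a a a a a a a a a B   (applied A -> a)
  Step 33: a a a a a a a a a a a a a a a a B  =>  a a a a a a a a a a a a a a a a B B   (applied B -> B B)
  Step 34: a a a a a a a a a a a a a a a a B B  =>  a a a a a a a a a a a a a a a a b B   (applied B -> b)
  Step 35: a a a a a a a a a a a a a a a a b B  =>  a a a a a a a a a a a a a a a a b B B   (applied B -> B B)
  Step 36: a a a a a a a a a a a a a a a a b B B  =>  a a a a a a a a a a a a a a a a b B B B   (applied B -> B B)
  Step 37: a a a a a a a a a a a a a a a a b B B B  =>  a a a a a a a a a a a a a a a a b b B B   (applied B -> b)
  Step 38: a a a a a a a a a a a a a a a a b b B B  =>  a a a a a a a a a a a a a a a a b b b B   (applied B -> b)
  Step 39: a a a a a a a a a a a a a a a a b b b B  =>  a a a a a a a a a a a a a a a a b b b B B   (applied B -> B B)
  Step 40: a a a a a a a a a a a a a a a a b b b B B  =>  a a a a a a a a a a a a a a a a b b b B B B   (applied B -> B B)
  Step 41: a a a a a a a a a a a a a a a a b b b B B B  =>  a a a a a a a a a a a a a a a a b b b B B B B   (applied B -> B B)
  Step 42: a a a a a a a a a a a a a a a a b b b B B B B  =>  a a a a a a a a a a a a a a a a b b b b B B B   (applied B -> b)
  Step 43: a a a a a a a a a a a a a a a a b b b b B B B  =>  a a a a a a a a a a a a a a a a b b b b b B B   (applied B -> b)
  Step 44: a a a a a a a a a a a a a a a a b b b b b B B  =>  a a a a a a a a a a a a a a a a b b b b b b B   (applied B -> b)
  Step 45: a a a a a a a a a a a a a a a a b b b b b b B  =>  a a a a a a a a a a a a a a a a b b b b b b B B   (applied B -> B B)
  Step 46: a a a a a a a a a a a a a a a a b b b b b b B B  =>  a a a a a a a a a a a a a a a a b b b b b b B B B   (applied B -> B B)
  Step 47: a a a a a a a a a a a a a a a a b b b b b b B B B  =>  a a a a a a a a a a a a a a a a b b b b b b b B B   (applied B -> b)
  Step 48: a a a a a a a a a a a a a a a a b b b b b b b B B  =>  a a a a a a a a a a a a a a a a b b b b b b b b B   (applied B -> b)
  Step 49: a a a a a a a a a a a a a a a a b b b b b b b b B  =>  a a a a a a a a a a a a a a a a b b b b b b b b B B   (applied B -> B B)
  Step 50: a a a a a a a a a a a a a a a a b b b b b b b b B B  =>  a a a a a a a a a a a a a a a a b b b b b b b b b B   (applied B -> b)
  Step 51: a a a a a a a a a a a a a a a a b b b b b b b b b B  =>  a a a a a a a a a a a a a a a a b b b b b b b b b b   (applied B -> b)
Final yield: a a a a a a a a a a a a a a a a b b b b b b b b b b
Total rewrite steps: 51

51


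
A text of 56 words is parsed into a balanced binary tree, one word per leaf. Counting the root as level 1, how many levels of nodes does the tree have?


In a balanced binary tree with n leaves the deepest leaf is ceil(log2(n)) edges below the root,
so counting node levels inclusive of root and leaves gives ceil(log2(n)) + 1 levels.
log2(56) = 5.8074
ceil(5.8074) = 6
levels = 6 + 1 = 7

7


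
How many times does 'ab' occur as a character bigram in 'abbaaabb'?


Scanning 'abbaaabb' for bigram 'ab':
  Position 0: 'ab' -> MATCH
  Position 1: 'bb' -> no
  Position 2: 'ba' -> no
  Position 3: 'aa' -> no
  Position 4: 'aa' -> no
  Position 5: 'ab' -> MATCH
  Position 6: 'bb' -> no
Total matches: 2

2


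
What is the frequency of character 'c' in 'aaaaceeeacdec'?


Scanning 'aaaaceeeacdec' for 'c':
  Position 4: 'c' -> MATCH (count: 1)
  Position 9: 'c' -> MATCH (count: 2)
  Position 12: 'c' -> MATCH (count: 3)
Total occurrences of 'c': 3

3


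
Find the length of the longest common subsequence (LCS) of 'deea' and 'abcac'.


DP table for LCS of 'deea' and 'abcac':
       a  b  c  a  c
    0  0  0  0  0  0
  d 0  0  0  0  0  0
  e 0  0  0  0  0  0
  e 0  0  0  0  0  0
  a 0  1  1  1  1  1
LCS: 'a'
LCS length = 1

1


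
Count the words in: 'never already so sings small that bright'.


Counting words by splitting on spaces:
  Word 1: 'never'
  Word 2: 'already'
  Word 3: 'so'
  Word 4: 'sings'
  Word 5: 'small'
  Word 6: 'that'
  Word 7: 'bright'
Total words: 7

7


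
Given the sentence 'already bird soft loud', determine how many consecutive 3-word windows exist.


Word trigrams from [4] words:
  Trigram 1: (already bird soft)
  Trigram 2: (bird soft loud)
Total word trigrams: 4 - 2 = 2

2


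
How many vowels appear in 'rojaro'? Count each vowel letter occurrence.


Scanning each character of 'rojaro':
  Position 1: 'r' -> consonant (running count: 0)
  Position 2: 'o' -> vowel (running count: 1)
  Position 3: 'j' -> consonant (running count: 1)
  Position 4: 'a' -> vowel (running count: 2)
  Position 5: 'r' -> consonant (running count: 2)
  Position 6: 'o' -> vowel (running count: 3)
Total vowels: 3

3


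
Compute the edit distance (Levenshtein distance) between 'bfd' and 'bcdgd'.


Building DP table for s1='bfd' (len 3) and s2='bcdgd' (len 5):
       b  c  d  g  d
    0  1  2  3  4  5
  b 1  0  1  2  3  4
  f 2  1  1  2  3  4
  d 3  2  2  1  2  3
Edit distance = dp[3][5] = 3

3


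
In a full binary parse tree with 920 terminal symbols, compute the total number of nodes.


Leaf nodes (terminals): 920
Internal nodes = n - 1 = 920 - 1 = 919
Total = leaves + internal = 920 + 919 = 1839

1839


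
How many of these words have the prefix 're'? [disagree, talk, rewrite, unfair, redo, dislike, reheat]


Checking each word for prefix 're':
  'disagree' -> no (count: 0)
  'talk' -> no (count: 0)
  'rewrite' -> YES, starts with 're' (count: 1)
  'unfair' -> no (count: 1)
  'redo' -> YES, starts with 're' (count: 2)
  'dislike' -> no (count: 2)
  'reheat' -> YES, starts with 're' (count: 3)
Total with prefix 're': 3

3


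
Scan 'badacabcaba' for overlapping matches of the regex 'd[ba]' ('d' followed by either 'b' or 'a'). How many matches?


Pattern: d[ba] means 'd' followed by either 'b' or 'a'.
Scanning 'badacabcaba' position-by-position:
  Pos 0: window 'ba' -> no
  Pos 1: window 'ad' -> no
  Pos 2: window 'da' -> MATCH
  Pos 3: window 'ac' -> no
  Pos 4: window 'ca' -> no
  Pos 5: window 'ab' -> no
  Pos 6: window 'bc' -> no
  Pos 7: window 'ca' -> no
  Pos 8: window 'ab' -> no
  Pos 9: window 'ba' -> no
  Pos 10: window 'a' -> no
Total matches: 1

1


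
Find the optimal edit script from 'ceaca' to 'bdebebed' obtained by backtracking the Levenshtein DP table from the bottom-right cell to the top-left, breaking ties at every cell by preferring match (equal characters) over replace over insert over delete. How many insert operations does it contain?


Edit distance = 7. Backtracking from cell (5, 8) with preference match > replace > insert > delete,
then listing the resulting alignment 'ceaca' -> 'bdebebed' left to right:
  Step 1: insert 'b' [insertion #1]
  Step 2: insert 'd' [insertion #2]
  Step 3: insert 'e' [insertion #3]
  Step 4: replace c->b
  Step 5: keep 'e'
  Step 6: replace a->b
  Step 7: replace c->e
  Step 8: replace a->d
Total insertions: 3

3


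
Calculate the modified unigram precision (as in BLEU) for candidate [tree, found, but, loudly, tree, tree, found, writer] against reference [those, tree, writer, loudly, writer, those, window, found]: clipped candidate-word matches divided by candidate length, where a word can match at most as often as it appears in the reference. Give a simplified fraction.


Reference word counts: {'found': 1, 'loudly': 1, 'those': 2, 'tree': 1, 'window': 1, 'writer': 2}
Checking each candidate word (with clipping):
  'tree' -> in reference (ref count 1, used 1/1) -> match (matches: 1)
  'found' -> in reference (ref count 1, used 1/1) -> match (matches: 2)
  'but' -> not in reference -> no match (matches: 2)
  'loudly' -> in reference (ref count 1, used 1/1) -> match (matches: 3)
  'tree' -> ref count 1 already used up (1/1) -> clipped, no match (matches: 3)
  'tree' -> ref count 1 already used up (1/1) -> clipped, no match (matches: 3)
  'found' -> ref count 1 already used up (1/1) -> clipped, no match (matches: 3)
  'writer' -> in reference (ref count 2, used 1/2) -> match (matches: 4)
Clipped matches: 4, Candidate length: 8
Precision = 4/8 = 1/2

1/2


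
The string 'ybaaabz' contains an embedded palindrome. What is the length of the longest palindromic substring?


Scanning 'ybaaabz' for palindromic substrings.
Substring at positions 1-5: 'baaab'.
Check: reverse('baaab') = 'baaab' -> palindrome confirmed.
Neighbouring characters ('y' / 'z') break symmetry, so it cannot extend further.
No longer palindromic substring exists; longest length = 5

5


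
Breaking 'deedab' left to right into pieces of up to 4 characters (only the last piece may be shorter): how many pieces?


'deedab' has 6 characters.
Chunking with max size 4:
  Chunk 1: 'deed' (positions 0-3)
  Chunk 2: 'ab' (positions 4-5)
Total chunks: ceil(6 / 4) = 2

2


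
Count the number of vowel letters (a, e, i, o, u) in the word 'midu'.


Scanning each character of 'midu':
  Position 1: 'm' -> consonant (running count: 0)
  Position 2: 'i' -> vowel (running count: 1)
  Position 3: 'd' -> consonant (running count: 1)
  Position 4: 'u' -> vowel (running count: 2)
Total vowels: 2

2


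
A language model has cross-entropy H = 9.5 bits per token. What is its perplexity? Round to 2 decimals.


Perplexity formula: PP = 2^H
H = 9.5
PP = 2^9.5
Decompose: 2^9.5 = 2^9 * 2^0.5 = 2^9 * sqrt(2)
2^9 = 512, sqrt(2) ~ 1.4142136
PP ~ 512 * 1.4142136 = 724.0773632
Rounded to 2 decimals: 724.08

724.08


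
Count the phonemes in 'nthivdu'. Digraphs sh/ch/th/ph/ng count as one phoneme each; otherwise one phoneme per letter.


Parsing 'nthivdu' greedily, digraphs first:
  'n' -> consonant phoneme (phonemes so far: 1)
  'th' -> digraph (1 consonant phoneme) (phonemes so far: 2)
  'i' -> vowel phoneme (phonemes so far: 3)
  'v' -> consonant phoneme (phonemes so far: 4)
  'd' -> consonant phoneme (phonemes so far: 5)
  'u' -> vowel phoneme (phonemes so far: 6)
Total phonemes: 6

6


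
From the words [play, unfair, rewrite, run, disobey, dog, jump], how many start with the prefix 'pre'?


Checking each word for prefix 'pre':
  'play' -> no (count: 0)
  'unfair' -> no (count: 0)
  'rewrite' -> no (count: 0)
  'run' -> no (count: 0)
  'disobey' -> no (count: 0)
  'dog' -> no (count: 0)
  'jump' -> no (count: 0)
Total with prefix 'pre': 0

0


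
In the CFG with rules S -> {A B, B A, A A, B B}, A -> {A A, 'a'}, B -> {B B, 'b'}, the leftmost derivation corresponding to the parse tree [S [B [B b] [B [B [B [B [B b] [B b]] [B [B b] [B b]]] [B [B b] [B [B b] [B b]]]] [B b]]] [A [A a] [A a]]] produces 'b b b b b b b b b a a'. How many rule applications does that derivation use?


Every bracketed nonterminal node [X ...] in the tree is produced by exactly one rule application.
Reading the tree off as a leftmost derivation:
  Step 1: S  =>  B A   (applied S -> B A)
  Step 2: B A  =>  B B A   (applied B -> B B)
  Step 3: B B A  =>  b B A   (applied B -> b)
  Step 4: b B A  =>  b B B A   (applied B -> B B)
  Step 5: b B B A  =>  b B B B A   (applied B -> B B)
  Step 6: b B B B A  =>  b B B B B A   (applied B -> B B)
  Step 7: b B B B B A  =>  b B B B B B A   (applied B -> B B)
  Step 8: b B B B B B A  =>  b b B B B B A   (applied B -> b)
  Step 9: b b B B B B A  =>  b b b B B B A   (applied B -> b)
  Step 10: b b b B B B A  =>  b b b B B B B A   (applied B -> B B)
  Step 11: b b b B B B B A  =>  b b b b B B B A   (applied B -> b)
  Step 12: b b b b B B B A  =>  b b b b b B B A   (applied B -> b)
  Step 13: b b b b b B B A  =>  b b b b b B B B A   (applied B -> B B)
  Step 14: b b b b b B B B A  =>  b b b b b b B B A   (applied B -> b)
  Step 15: b b b b b b B B A  =>  b b b b b b B B B A   (applied B -> B B)
  Step 16: b b b b b b B B B A  =>  b b b b b b b B B A   (applied B -> b)
  Step 17: b b b b b b b B B A  =>  b b b b b b b b B A   (applied B -> b)
  Step 18: b b b b b b b b B A  =>  b b b b b b b b b A   (applied B -> b)
  Step 19: b b b b b b b b b A  =>  b b b b b b b b b A A   (applied A -> A A)
  Step 20: b b b b b b b b b A A  =>  b b b b b b b b b a A   (applied A -> a)
  Step 21: b b b b b b b b b a A  =>  b b b b b b b b b a a   (applied A -> a)
Final yield: b b b b b b b b b a a
Total rewrite steps: 21

21


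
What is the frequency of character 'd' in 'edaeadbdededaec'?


Scanning 'edaeadbdededaec' for 'd':
  Position 1: 'd' -> MATCH (count: 1)
  Position 5: 'd' -> MATCH (count: 2)
  Position 7: 'd' -> MATCH (count: 3)
  Position 9: 'd' -> MATCH (count: 4)
  Position 11: 'd' -> MATCH (count: 5)
Total occurrences of 'd': 5

5


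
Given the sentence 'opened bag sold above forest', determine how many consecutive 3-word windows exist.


Word trigrams from [5] words:
  Trigram 1: (opened bag sold)
  Trigram 2: (bag sold above)
  Trigram 3: (sold above forest)
Total word trigrams: 5 - 2 = 3

3


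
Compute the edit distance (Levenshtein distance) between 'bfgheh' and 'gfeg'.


Building DP table for s1='bfgheh' (len 6) and s2='gfeg' (len 4):
       g  f  e  g
    0  1  2  3  4
  b 1  1  2  3  4
  f 2  2  1  2  3
  g 3  2  2  2  2
  h 4  3  3  3  3
  e 5  4  4  3  4
  h 6  5  5  4  4
Edit distance = dp[6][4] = 4

4


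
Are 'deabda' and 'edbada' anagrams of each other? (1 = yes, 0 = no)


Sort characters of 'deabda': 'aabdde'
Sort characters of 'edbada': 'aabdde'
Sorted forms match -> they ARE anagrams
Result: 1

1


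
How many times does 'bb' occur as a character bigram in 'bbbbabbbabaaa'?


Scanning 'bbbbabbbabaaa' for bigram 'bb':
  Position 0: 'bb' -> MATCH
  Position 1: 'bb' -> MATCH
  Position 2: 'bb' -> MATCH
  Position 3: 'ba' -> no
  Position 4: 'ab' -> no
  Position 5: 'bb' -> MATCH
  Position 6: 'bb' -> MATCH
  Position 7: 'ba' -> no
  Position 8: 'ab' -> no
  Position 9: 'ba' -> no
  Position 10: 'aa' -> no
  Position 11: 'aa' -> no
Total matches: 5

5


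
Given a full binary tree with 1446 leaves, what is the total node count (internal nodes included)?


Leaf nodes (terminals): 1446
Internal nodes = n - 1 = 1446 - 1 = 1445
Total = leaves + internal = 1446 + 1445 = 2891

2891


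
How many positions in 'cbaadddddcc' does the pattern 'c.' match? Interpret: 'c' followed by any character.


Pattern: c. means 'c' followed by any character.
Scanning 'cbaadddddcc' position-by-position:
  Pos 0: window 'cb' -> MATCH
  Pos 1: window 'ba' -> no
  Pos 2: window 'aa' -> no
  Pos 3: window 'ad' -> no
  Pos 4: window 'dd' -> no
  Pos 5: window 'dd' -> no
  Pos 6: window 'dd' -> no
  Pos 7: window 'dd' -> no
  Pos 8: window 'dc' -> no
  Pos 9: window 'cc' -> MATCH
  Pos 10: window 'c' -> no
Total matches: 2

2


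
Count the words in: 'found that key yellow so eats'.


Counting words by splitting on spaces:
  Word 1: 'found'
  Word 2: 'that'
  Word 3: 'key'
  Word 4: 'yellow'
  Word 5: 'so'
  Word 6: 'eats'
Total words: 6

6


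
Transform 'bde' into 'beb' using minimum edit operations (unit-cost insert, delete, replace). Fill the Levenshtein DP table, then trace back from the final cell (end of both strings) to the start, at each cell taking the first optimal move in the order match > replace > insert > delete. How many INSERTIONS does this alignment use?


Edit distance = 2. Backtracking from cell (3, 3) with preference match > replace > insert > delete,
then listing the resulting alignment 'bde' -> 'beb' left to right:
  Step 1: keep 'b'
  Step 2: replace d->e
  Step 3: replace e->b
Total insertions: 0

0


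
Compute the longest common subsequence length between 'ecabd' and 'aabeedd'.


DP table for LCS of 'ecabd' and 'aabeedd':
       a  a  b  e  e  d  d
    0  0  0  0  0  0  0  0
  e 0  0  0  0  1  1  1  1
  c 0  0  0  0  1  1  1  1
  a 0  1  1  1  1  1  1  1
  b 0  1  1  2  2  2  2  2
  d 0  1  1  2  2  2  3  3
LCS: 'abd'
LCS length = 3

3


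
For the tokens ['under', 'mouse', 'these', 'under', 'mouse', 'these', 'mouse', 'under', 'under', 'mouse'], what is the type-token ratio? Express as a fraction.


Tokens: 10
Unique types: ('mouse', 'these', 'under') = 3
TTR = 3/10
Already in lowest terms.

3/10


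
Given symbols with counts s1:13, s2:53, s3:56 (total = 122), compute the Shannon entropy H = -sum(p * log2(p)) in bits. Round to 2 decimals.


Computing entropy H = -sum(p_i * log2(p_i)):
  s1: p = 13/122 = 0.1066, -p*log2(p) = 0.3442
  s2: p = 53/122 = 0.4344, -p*log2(p) = 0.5225
  s3: p = 56/122 = 0.4590, -p*log2(p) = 0.5157
H = sum of terms = 1.3824
Rounded to 2 decimals: 1.38

1.38


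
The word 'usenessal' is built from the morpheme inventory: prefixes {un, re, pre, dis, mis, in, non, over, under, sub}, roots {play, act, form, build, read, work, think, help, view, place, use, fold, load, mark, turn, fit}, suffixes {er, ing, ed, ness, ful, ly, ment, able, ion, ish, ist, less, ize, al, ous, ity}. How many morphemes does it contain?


Segmenting 'usenessal' against the inventory:
  'use' -> root (morpheme 1)
  'ness' -> suffix (morpheme 2)
  'al' -> suffix (morpheme 3)
Total morphemes: 3

3


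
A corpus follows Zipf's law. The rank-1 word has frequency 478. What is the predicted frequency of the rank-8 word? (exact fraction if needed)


Zipf's law: freq(rank) = f1 / rank
f1 = 478, rank = 8
freq = 478 / 8
GCD(478, 8) = 2
Simplified: 239/4

239/4


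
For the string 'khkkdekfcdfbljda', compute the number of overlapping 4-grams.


String 'khkkdekfcdfbljda' has length L = 16.
Number of overlapping n-grams = L - n + 1
Substituting: 16 - 4 + 1 = 13

13
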